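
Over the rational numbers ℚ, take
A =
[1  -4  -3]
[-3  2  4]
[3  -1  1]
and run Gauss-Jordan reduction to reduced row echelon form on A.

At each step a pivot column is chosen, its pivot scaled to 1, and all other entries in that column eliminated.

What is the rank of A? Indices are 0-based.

[1] R0 /= 1  ⇒  (1, -4, -3)
     R1 -= -3·R0  ⇒  (0, -10, -5)
     R2 -= 3·R0  ⇒  (0, 11, 10)
[2] R1 /= -10  ⇒  (0, 1, 1/2)
     R0 -= -4·R1  ⇒  (1, 0, -1)
     R2 -= 11·R1  ⇒  (0, 0, 9/2)
[3] R2 /= 9/2  ⇒  (0, 0, 1)
     R0 -= -1·R2  ⇒  (1, 0, 0)
     R1 -= 1/2·R2  ⇒  (0, 1, 0)

rank = 3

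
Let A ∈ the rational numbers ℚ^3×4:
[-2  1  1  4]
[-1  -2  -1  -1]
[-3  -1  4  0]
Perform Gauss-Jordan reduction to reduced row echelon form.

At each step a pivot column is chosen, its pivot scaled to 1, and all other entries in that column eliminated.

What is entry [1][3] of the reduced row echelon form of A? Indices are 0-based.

M[1][3] = 33/20

pivot(0,0)=-2: scale R0 → (1, -1/2, -1/2, -2)
  clear (1,0): R1 −= (-1)R0 → (0, -5/2, -3/2, -3)
  clear (2,0): R2 −= (-3)R0 → (0, -5/2, 5/2, -6)
pivot(1,1)=-5/2: scale R1 → (0, 1, 3/5, 6/5)
  clear (0,1): R0 −= (-1/2)R1 → (1, 0, -1/5, -7/5)
  clear (2,1): R2 −= (-5/2)R1 → (0, 0, 4, -3)
pivot(2,2)=4: scale R2 → (0, 0, 1, -3/4)
  clear (0,2): R0 −= (-1/5)R2 → (1, 0, 0, -31/20)
  clear (1,2): R1 −= (3/5)R2 → (0, 1, 0, 33/20)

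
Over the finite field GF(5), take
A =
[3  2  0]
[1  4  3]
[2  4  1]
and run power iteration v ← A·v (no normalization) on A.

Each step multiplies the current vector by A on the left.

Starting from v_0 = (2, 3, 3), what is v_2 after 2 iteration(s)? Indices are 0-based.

v_2 = (2, 1, 0)

v_0 = (2, 3, 3).
v_1 = A·v_0 = (2, 3, 4).
v_2 = A·v_1 = (2, 1, 0).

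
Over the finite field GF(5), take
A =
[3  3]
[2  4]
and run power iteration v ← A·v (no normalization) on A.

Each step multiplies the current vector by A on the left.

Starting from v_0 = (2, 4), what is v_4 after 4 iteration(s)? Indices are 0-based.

v_4 = (1, 3)

v_0 = (2, 4).
v_1 = A·v_0 = (3, 0).
v_2 = A·v_1 = (4, 1).
v_3 = A·v_2 = (0, 2).
v_4 = A·v_3 = (1, 3).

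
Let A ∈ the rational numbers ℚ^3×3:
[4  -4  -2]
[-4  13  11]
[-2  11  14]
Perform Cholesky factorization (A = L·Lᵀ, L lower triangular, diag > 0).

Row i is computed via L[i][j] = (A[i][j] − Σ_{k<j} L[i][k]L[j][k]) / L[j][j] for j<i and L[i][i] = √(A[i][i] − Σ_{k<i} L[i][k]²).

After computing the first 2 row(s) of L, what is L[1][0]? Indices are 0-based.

Step 1: L[0][0] = √(4) = 2.
  L[1][0] = (-4) / L[0][0] = -2.
Step 2: L[1][1] = √(9) = 3.

L[1][0] = -2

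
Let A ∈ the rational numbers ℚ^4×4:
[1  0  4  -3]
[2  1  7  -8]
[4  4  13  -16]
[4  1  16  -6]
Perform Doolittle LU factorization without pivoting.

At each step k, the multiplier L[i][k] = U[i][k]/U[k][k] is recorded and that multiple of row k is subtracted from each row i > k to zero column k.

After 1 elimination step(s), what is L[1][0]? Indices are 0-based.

[col 0] pivot 1
  R1 -= 2*R0 → (0, 1, -1, -2)  (L[1][0] := 2)
  R2 -= 4*R0 → (0, 4, -3, -4)  (L[2][0] := 4)
  R3 -= 4*R0 → (0, 1, 0, 6)  (L[3][0] := 4)

L[1][0] = 2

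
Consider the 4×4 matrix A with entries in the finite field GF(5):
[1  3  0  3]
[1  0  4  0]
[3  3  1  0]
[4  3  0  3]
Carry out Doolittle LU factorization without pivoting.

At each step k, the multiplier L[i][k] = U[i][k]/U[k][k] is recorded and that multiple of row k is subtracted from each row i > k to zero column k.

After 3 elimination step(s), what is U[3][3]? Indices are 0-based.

Step 1: pivot at (0,0) is 1.
  row1 ← row1 − (1)·row0  ⇒  L[1][0]=1, U row1=(0, 2, 4, 2)
  row2 ← row2 − (3)·row0  ⇒  L[2][0]=3, U row2=(0, 4, 1, 1)
  row3 ← row3 − (4)·row0  ⇒  L[3][0]=4, U row3=(0, 1, 0, 1)
Step 2: pivot at (1,1) is 2.
  row2 ← row2 − (2)·row1  ⇒  L[2][1]=2, U row2=(0, 0, 3, 2)
  row3 ← row3 − (3)·row1  ⇒  L[3][1]=3, U row3=(0, 0, 3, 0)
Step 3: pivot at (2,2) is 3.
  row3 ← row3 − (1)·row2  ⇒  L[3][2]=1, U row3=(0, 0, 0, 3)

U[3][3] = 3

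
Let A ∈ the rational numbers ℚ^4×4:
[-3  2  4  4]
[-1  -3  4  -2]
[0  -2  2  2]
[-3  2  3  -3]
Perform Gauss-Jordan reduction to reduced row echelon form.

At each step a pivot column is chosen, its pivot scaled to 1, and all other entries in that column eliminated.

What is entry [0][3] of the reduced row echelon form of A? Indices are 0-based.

step 1: normalize row 0 (÷-3) = (1, -2/3, -4/3, -4/3)
  row 1: subtract -1×row0 = (0, -11/3, 8/3, -10/3)
  row 3: subtract -3×row0 = (0, 0, -1, -7)
step 2: normalize row 1 (÷-11/3) = (0, 1, -8/11, 10/11)
  row 0: subtract -2/3×row1 = (1, 0, -20/11, -8/11)
  row 2: subtract -2×row1 = (0, 0, 6/11, 42/11)
step 3: normalize row 2 (÷6/11) = (0, 0, 1, 7)
  row 0: subtract -20/11×row2 = (1, 0, 0, 12)
  row 1: subtract -8/11×row2 = (0, 1, 0, 6)
  row 3: subtract -1×row2 = (0, 0, 0, 0)
skip col 3 (zero from row 3)

M[0][3] = 12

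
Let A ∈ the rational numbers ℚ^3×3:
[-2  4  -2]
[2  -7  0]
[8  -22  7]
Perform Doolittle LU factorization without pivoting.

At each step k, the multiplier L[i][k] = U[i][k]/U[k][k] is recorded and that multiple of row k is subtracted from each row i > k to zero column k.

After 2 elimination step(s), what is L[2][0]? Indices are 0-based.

L[2][0] = -4

Step 1: pivot at (0,0) is -2.
  row1 ← row1 − (-1)·row0  ⇒  L[1][0]=-1, U row1=(0, -3, -2)
  row2 ← row2 − (-4)·row0  ⇒  L[2][0]=-4, U row2=(0, -6, -1)
Step 2: pivot at (1,1) is -3.
  row2 ← row2 − (2)·row1  ⇒  L[2][1]=2, U row2=(0, 0, 3)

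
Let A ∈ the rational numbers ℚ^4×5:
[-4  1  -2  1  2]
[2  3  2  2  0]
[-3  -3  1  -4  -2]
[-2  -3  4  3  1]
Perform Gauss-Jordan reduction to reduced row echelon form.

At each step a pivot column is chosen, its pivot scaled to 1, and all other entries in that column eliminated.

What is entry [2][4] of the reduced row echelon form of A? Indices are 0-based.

[1] R0 /= -4  ⇒  (1, -1/4, 1/2, -1/4, -1/2)
     R1 -= 2·R0  ⇒  (0, 7/2, 1, 5/2, 1)
     R2 -= -3·R0  ⇒  (0, -15/4, 5/2, -19/4, -7/2)
     R3 -= -2·R0  ⇒  (0, -7/2, 5, 5/2, 0)
[2] R1 /= 7/2  ⇒  (0, 1, 2/7, 5/7, 2/7)
     R0 -= -1/4·R1  ⇒  (1, 0, 4/7, -1/14, -3/7)
     R2 -= -15/4·R1  ⇒  (0, 0, 25/7, -29/14, -17/7)
     R3 -= -7/2·R1  ⇒  (0, 0, 6, 5, 1)
[3] R2 /= 25/7  ⇒  (0, 0, 1, -29/50, -17/25)
     R0 -= 4/7·R2  ⇒  (1, 0, 0, 13/50, -1/25)
     R1 -= 2/7·R2  ⇒  (0, 1, 0, 22/25, 12/25)
     R3 -= 6·R2  ⇒  (0, 0, 0, 212/25, 127/25)
[4] R3 /= 212/25  ⇒  (0, 0, 0, 1, 127/212)
     R0 -= 13/50·R3  ⇒  (1, 0, 0, 0, -83/424)
     R1 -= 22/25·R3  ⇒  (0, 1, 0, 0, -5/106)
     R2 -= -29/50·R3  ⇒  (0, 0, 1, 0, -141/424)

M[2][4] = -141/424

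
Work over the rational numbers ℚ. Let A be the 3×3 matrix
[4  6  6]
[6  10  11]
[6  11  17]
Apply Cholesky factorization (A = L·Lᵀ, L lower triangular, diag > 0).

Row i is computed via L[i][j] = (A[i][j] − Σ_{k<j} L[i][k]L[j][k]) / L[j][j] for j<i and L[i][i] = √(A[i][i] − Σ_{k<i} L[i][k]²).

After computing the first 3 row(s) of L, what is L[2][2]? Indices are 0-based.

L[2][2] = 2

Step 1: L[0][0] = √(4) = 2.
  L[1][0] = (6) / L[0][0] = 3.
Step 2: L[1][1] = √(1) = 1.
  L[2][0] = (6) / L[0][0] = 3.
  L[2][1] = (2) / L[1][1] = 2.
Step 3: L[2][2] = √(4) = 2.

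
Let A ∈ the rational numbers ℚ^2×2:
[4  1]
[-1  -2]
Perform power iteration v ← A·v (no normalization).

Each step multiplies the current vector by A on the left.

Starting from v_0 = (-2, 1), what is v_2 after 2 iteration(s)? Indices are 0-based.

v_0 = (-2, 1).
v_1 = A·v_0 = (-7, 0).
v_2 = A·v_1 = (-28, 7).

v_2 = (-28, 7)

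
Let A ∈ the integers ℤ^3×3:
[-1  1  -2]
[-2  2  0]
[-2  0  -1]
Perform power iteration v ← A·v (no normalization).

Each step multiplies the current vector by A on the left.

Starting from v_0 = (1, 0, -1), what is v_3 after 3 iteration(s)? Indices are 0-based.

v_3 = (-3, -10, 3)

v_0 = (1, 0, -1).
v_1 = A·v_0 = (1, -2, -1).
v_2 = A·v_1 = (-1, -6, -1).
v_3 = A·v_2 = (-3, -10, 3).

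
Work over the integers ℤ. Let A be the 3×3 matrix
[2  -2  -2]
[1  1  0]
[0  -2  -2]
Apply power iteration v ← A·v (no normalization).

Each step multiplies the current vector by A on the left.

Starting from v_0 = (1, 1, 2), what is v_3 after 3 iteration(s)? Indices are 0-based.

v_3 = (-12, -2, -12)

v_0 = (1, 1, 2).
v_1 = A·v_0 = (-4, 2, -6).
v_2 = A·v_1 = (0, -2, 8).
v_3 = A·v_2 = (-12, -2, -12).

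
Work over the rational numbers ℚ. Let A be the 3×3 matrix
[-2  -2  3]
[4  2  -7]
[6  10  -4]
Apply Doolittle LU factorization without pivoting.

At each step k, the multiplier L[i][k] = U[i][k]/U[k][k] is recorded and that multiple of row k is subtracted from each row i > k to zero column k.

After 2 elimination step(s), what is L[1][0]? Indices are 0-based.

Step 1: pivot at (0,0) is -2.
  row1 ← row1 − (-2)·row0  ⇒  L[1][0]=-2, U row1=(0, -2, -1)
  row2 ← row2 − (-3)·row0  ⇒  L[2][0]=-3, U row2=(0, 4, 5)
Step 2: pivot at (1,1) is -2.
  row2 ← row2 − (-2)·row1  ⇒  L[2][1]=-2, U row2=(0, 0, 3)

L[1][0] = -2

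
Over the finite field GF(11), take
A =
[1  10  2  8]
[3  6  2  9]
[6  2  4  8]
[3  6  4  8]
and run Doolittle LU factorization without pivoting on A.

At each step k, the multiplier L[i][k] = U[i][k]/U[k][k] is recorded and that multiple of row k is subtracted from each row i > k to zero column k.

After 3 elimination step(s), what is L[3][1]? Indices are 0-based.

[col 0] pivot 1
  R1 -= 3*R0 → (0, 9, 7, 7)  (L[1][0] := 3)
  R2 -= 6*R0 → (0, 8, 3, 4)  (L[2][0] := 6)
  R3 -= 3*R0 → (0, 9, 9, 6)  (L[3][0] := 3)
[col 1] pivot 9
  R2 -= 7*R1 → (0, 0, 9, 10)  (L[2][1] := 7)
  R3 -= 1*R1 → (0, 0, 2, 10)  (L[3][1] := 1)
[col 2] pivot 9
  R3 -= 10*R2 → (0, 0, 0, 9)  (L[3][2] := 10)

L[3][1] = 1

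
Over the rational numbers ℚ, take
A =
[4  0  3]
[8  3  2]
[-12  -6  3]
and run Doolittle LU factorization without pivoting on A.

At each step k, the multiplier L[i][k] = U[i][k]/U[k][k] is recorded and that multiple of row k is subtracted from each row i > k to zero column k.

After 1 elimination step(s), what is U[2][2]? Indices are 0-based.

[col 0] pivot 4
  R1 -= 2*R0 → (0, 3, -4)  (L[1][0] := 2)
  R2 -= -3*R0 → (0, -6, 12)  (L[2][0] := -3)

U[2][2] = 12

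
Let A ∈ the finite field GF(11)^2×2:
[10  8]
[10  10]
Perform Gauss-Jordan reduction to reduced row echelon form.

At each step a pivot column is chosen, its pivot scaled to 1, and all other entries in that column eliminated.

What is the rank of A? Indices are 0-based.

rank = 2

pivot(0,0)=10: scale R0 → (1, 3)
  clear (1,0): R1 −= (10)R0 → (0, 2)
pivot(1,1)=2: scale R1 → (0, 1)
  clear (0,1): R0 −= (3)R1 → (1, 0)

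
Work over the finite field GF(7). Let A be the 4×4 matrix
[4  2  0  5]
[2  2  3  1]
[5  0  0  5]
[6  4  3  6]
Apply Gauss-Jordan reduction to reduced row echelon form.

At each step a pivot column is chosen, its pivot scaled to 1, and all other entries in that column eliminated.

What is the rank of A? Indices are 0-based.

rank = 3

[1] R0 /= 4  ⇒  (1, 4, 0, 3)
     R1 -= 2·R0  ⇒  (0, 1, 3, 2)
     R2 -= 5·R0  ⇒  (0, 1, 0, 4)
     R3 -= 6·R0  ⇒  (0, 1, 3, 2)
[2] R1 /= 1  ⇒  (0, 1, 3, 2)
     R0 -= 4·R1  ⇒  (1, 0, 2, 2)
     R2 -= 1·R1  ⇒  (0, 0, 4, 2)
     R3 -= 1·R1  ⇒  (0, 0, 0, 0)
[3] R2 /= 4  ⇒  (0, 0, 1, 4)
     R0 -= 2·R2  ⇒  (1, 0, 0, 1)
     R1 -= 3·R2  ⇒  (0, 1, 0, 4)
column 3 empty below row 3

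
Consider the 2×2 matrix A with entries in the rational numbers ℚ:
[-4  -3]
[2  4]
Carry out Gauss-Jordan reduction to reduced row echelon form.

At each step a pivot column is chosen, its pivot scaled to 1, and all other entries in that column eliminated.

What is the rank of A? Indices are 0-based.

step 1: normalize row 0 (÷-4) = (1, 3/4)
  row 1: subtract 2×row0 = (0, 5/2)
step 2: normalize row 1 (÷5/2) = (0, 1)
  row 0: subtract 3/4×row1 = (1, 0)

rank = 2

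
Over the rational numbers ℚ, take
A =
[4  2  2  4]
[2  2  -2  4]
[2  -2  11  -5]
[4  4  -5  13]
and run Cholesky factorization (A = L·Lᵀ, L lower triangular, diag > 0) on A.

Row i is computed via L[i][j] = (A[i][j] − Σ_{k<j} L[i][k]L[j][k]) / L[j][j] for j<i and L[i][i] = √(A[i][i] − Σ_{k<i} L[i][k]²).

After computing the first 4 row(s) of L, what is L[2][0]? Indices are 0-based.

L[2][0] = 1

Step 1: L[0][0] = √(4) = 2.
  L[1][0] = (2) / L[0][0] = 1.
Step 2: L[1][1] = √(1) = 1.
  L[2][0] = (2) / L[0][0] = 1.
  L[2][1] = (-3) / L[1][1] = -3.
Step 3: L[2][2] = √(1) = 1.
  L[3][0] = (4) / L[0][0] = 2.
  L[3][1] = (2) / L[1][1] = 2.
  L[3][2] = (-1) / L[2][2] = -1.
Step 4: L[3][3] = √(4) = 2.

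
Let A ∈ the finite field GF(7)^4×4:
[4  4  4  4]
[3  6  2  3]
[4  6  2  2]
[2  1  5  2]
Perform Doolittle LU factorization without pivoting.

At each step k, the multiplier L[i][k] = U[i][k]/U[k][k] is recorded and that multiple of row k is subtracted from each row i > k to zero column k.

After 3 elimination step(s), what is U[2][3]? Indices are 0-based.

U[2][3] = 5

[col 0] pivot 4
  R1 -= 6*R0 → (0, 3, 6, 0)  (L[1][0] := 6)
  R2 -= 1*R0 → (0, 2, 5, 5)  (L[2][0] := 1)
  R3 -= 4*R0 → (0, 6, 3, 0)  (L[3][0] := 4)
[col 1] pivot 3
  R2 -= 3*R1 → (0, 0, 1, 5)  (L[2][1] := 3)
  R3 -= 2*R1 → (0, 0, 5, 0)  (L[3][1] := 2)
[col 2] pivot 1
  R3 -= 5*R2 → (0, 0, 0, 3)  (L[3][2] := 5)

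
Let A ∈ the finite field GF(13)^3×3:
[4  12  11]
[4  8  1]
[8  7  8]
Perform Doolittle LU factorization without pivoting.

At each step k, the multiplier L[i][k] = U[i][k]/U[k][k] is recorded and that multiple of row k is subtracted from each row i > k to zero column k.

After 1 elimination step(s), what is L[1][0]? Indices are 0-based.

L[1][0] = 1

k=0: U[0][0]=4
  eliminate (1,0): mult=1, new row 1: (0, 9, 3); set L[1][0]=1
  eliminate (2,0): mult=2, new row 2: (0, 9, 12); set L[2][0]=2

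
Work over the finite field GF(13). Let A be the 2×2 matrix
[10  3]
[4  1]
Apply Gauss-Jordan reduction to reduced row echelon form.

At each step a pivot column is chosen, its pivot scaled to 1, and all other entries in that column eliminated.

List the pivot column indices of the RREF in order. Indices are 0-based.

pivot columns: 0, 1

step 1: normalize row 0 (÷10) = (1, 12)
  row 1: subtract 4×row0 = (0, 5)
step 2: normalize row 1 (÷5) = (0, 1)
  row 0: subtract 12×row1 = (1, 0)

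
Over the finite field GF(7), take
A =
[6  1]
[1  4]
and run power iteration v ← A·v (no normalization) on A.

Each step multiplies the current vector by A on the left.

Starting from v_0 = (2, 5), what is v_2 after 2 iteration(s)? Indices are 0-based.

v_0 = (2, 5).
v_1 = A·v_0 = (3, 1).
v_2 = A·v_1 = (5, 0).

v_2 = (5, 0)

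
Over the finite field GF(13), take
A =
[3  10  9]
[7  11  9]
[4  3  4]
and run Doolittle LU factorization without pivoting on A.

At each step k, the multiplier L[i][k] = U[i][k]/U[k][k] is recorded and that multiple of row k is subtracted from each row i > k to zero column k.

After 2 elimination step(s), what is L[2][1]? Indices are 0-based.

L[2][1] = 4

[col 0] pivot 3
  R1 -= 11*R0 → (0, 5, 1)  (L[1][0] := 11)
  R2 -= 10*R0 → (0, 7, 5)  (L[2][0] := 10)
[col 1] pivot 5
  R2 -= 4*R1 → (0, 0, 1)  (L[2][1] := 4)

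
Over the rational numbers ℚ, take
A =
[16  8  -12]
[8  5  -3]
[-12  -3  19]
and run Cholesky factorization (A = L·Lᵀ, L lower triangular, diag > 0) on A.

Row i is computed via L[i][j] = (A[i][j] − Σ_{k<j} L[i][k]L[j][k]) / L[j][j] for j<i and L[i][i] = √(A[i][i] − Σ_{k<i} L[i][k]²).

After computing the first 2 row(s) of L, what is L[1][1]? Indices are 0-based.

Step 1: L[0][0] = √(16) = 4.
  L[1][0] = (8) / L[0][0] = 2.
Step 2: L[1][1] = √(1) = 1.

L[1][1] = 1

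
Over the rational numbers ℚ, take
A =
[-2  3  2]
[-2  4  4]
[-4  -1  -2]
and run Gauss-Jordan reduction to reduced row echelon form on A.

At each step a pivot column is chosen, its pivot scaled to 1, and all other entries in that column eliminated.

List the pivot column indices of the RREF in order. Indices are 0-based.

pivot columns: 0, 1, 2

pivot(0,0)=-2: scale R0 → (1, -3/2, -1)
  clear (1,0): R1 −= (-2)R0 → (0, 1, 2)
  clear (2,0): R2 −= (-4)R0 → (0, -7, -6)
pivot(1,1)=1: scale R1 → (0, 1, 2)
  clear (0,1): R0 −= (-3/2)R1 → (1, 0, 2)
  clear (2,1): R2 −= (-7)R1 → (0, 0, 8)
pivot(2,2)=8: scale R2 → (0, 0, 1)
  clear (0,2): R0 −= (2)R2 → (1, 0, 0)
  clear (1,2): R1 −= (2)R2 → (0, 1, 0)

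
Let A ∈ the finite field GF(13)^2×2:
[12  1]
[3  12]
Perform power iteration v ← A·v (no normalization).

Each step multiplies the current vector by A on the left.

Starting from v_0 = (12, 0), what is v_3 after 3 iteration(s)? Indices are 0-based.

v_3 = (10, 8)

v_0 = (12, 0).
v_1 = A·v_0 = (1, 10).
v_2 = A·v_1 = (9, 6).
v_3 = A·v_2 = (10, 8).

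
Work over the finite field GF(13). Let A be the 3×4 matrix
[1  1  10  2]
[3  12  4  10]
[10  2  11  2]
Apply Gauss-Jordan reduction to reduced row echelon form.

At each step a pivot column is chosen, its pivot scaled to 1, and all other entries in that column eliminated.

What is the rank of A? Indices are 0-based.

pivot(0,0)=1: scale R0 → (1, 1, 10, 2)
  clear (1,0): R1 −= (3)R0 → (0, 9, 0, 4)
  clear (2,0): R2 −= (10)R0 → (0, 5, 2, 8)
pivot(1,1)=9: scale R1 → (0, 1, 0, 12)
  clear (0,1): R0 −= (1)R1 → (1, 0, 10, 3)
  clear (2,1): R2 −= (5)R1 → (0, 0, 2, 0)
pivot(2,2)=2: scale R2 → (0, 0, 1, 0)
  clear (0,2): R0 −= (10)R2 → (1, 0, 0, 3)

rank = 3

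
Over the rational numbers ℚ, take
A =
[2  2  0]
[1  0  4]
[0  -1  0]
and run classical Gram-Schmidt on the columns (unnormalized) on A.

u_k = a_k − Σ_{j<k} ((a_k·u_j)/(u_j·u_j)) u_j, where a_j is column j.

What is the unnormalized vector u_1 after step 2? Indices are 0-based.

Step 1: u_0 = a_0 = (2, 1, 0).
Step 2: u_1 = a_1 − (4/5)·u_0 = (2/5, -4/5, -1).

u_1 = (2/5, -4/5, -1)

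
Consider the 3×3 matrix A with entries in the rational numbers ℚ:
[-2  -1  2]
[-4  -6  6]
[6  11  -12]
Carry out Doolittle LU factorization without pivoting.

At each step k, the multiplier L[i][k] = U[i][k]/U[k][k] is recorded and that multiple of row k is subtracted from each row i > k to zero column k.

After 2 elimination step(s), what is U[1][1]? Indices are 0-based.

Step 1: pivot at (0,0) is -2.
  row1 ← row1 − (2)·row0  ⇒  L[1][0]=2, U row1=(0, -4, 2)
  row2 ← row2 − (-3)·row0  ⇒  L[2][0]=-3, U row2=(0, 8, -6)
Step 2: pivot at (1,1) is -4.
  row2 ← row2 − (-2)·row1  ⇒  L[2][1]=-2, U row2=(0, 0, -2)

U[1][1] = -4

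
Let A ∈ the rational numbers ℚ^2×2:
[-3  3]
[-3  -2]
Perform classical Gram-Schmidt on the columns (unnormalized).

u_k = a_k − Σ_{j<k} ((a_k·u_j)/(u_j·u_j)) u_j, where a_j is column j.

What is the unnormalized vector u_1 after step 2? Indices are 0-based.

u_1 = (5/2, -5/2)

Step 1: u_0 = a_0 = (-3, -3).
Step 2: u_1 = a_1 − (-1/6)·u_0 = (5/2, -5/2).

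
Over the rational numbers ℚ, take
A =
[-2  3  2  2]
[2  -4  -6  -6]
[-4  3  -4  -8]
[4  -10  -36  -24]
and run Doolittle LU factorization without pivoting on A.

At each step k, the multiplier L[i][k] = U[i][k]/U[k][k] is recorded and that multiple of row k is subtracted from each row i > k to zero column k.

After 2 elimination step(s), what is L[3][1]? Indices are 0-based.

L[3][1] = 4

k=0: U[0][0]=-2
  eliminate (1,0): mult=-1, new row 1: (0, -1, -4, -4); set L[1][0]=-1
  eliminate (2,0): mult=2, new row 2: (0, -3, -8, -12); set L[2][0]=2
  eliminate (3,0): mult=-2, new row 3: (0, -4, -32, -20); set L[3][0]=-2
k=1: U[1][1]=-1
  eliminate (2,1): mult=3, new row 2: (0, 0, 4, 0); set L[2][1]=3
  eliminate (3,1): mult=4, new row 3: (0, 0, -16, -4); set L[3][1]=4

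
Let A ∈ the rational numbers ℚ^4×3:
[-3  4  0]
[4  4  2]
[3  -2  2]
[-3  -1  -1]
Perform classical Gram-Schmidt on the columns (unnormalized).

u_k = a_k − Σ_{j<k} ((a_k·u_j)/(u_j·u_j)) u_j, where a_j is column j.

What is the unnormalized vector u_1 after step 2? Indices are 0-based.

u_1 = (175/43, 168/43, -89/43, -40/43)

Step 1: u_0 = a_0 = (-3, 4, 3, -3).
Step 2: u_1 = a_1 − (1/43)·u_0 = (175/43, 168/43, -89/43, -40/43).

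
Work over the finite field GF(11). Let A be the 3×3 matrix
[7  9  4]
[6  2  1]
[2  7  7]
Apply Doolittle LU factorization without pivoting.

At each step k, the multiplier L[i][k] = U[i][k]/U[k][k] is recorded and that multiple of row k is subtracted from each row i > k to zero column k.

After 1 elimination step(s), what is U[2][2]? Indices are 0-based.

k=0: U[0][0]=7
  eliminate (1,0): mult=4, new row 1: (0, 10, 7); set L[1][0]=4
  eliminate (2,0): mult=5, new row 2: (0, 6, 9); set L[2][0]=5

U[2][2] = 9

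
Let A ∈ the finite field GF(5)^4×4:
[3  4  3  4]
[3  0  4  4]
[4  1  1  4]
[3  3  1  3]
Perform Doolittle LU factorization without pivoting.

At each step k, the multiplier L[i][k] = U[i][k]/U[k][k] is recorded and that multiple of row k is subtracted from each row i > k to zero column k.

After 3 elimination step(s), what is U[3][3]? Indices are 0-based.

U[3][3] = 3

[col 0] pivot 3
  R1 -= 1*R0 → (0, 1, 1, 0)  (L[1][0] := 1)
  R2 -= 3*R0 → (0, 4, 2, 2)  (L[2][0] := 3)
  R3 -= 1*R0 → (0, 4, 3, 4)  (L[3][0] := 1)
[col 1] pivot 1
  R2 -= 4*R1 → (0, 0, 3, 2)  (L[2][1] := 4)
  R3 -= 4*R1 → (0, 0, 4, 4)  (L[3][1] := 4)
[col 2] pivot 3
  R3 -= 3*R2 → (0, 0, 0, 3)  (L[3][2] := 3)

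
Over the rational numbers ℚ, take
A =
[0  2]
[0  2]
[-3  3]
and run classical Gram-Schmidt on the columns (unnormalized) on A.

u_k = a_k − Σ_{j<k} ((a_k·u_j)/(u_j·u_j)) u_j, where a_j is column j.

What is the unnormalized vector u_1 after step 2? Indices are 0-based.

u_1 = (2, 2, 0)

Step 1: u_0 = a_0 = (0, 0, -3).
Step 2: u_1 = a_1 − (-1)·u_0 = (2, 2, 0).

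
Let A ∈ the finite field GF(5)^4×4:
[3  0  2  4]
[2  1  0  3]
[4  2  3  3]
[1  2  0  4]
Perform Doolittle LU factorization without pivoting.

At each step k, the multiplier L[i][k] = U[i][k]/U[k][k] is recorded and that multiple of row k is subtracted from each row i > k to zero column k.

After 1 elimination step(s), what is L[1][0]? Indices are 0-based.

L[1][0] = 4

[col 0] pivot 3
  R1 -= 4*R0 → (0, 1, 2, 2)  (L[1][0] := 4)
  R2 -= 3*R0 → (0, 2, 2, 1)  (L[2][0] := 3)
  R3 -= 2*R0 → (0, 2, 1, 1)  (L[3][0] := 2)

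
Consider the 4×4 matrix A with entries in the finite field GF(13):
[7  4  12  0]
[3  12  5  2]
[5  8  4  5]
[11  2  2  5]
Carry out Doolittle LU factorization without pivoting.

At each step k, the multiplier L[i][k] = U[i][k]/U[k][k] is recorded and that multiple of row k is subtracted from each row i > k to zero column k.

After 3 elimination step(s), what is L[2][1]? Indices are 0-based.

Step 1: pivot at (0,0) is 7.
  row1 ← row1 − (6)·row0  ⇒  L[1][0]=6, U row1=(0, 1, 11, 2)
  row2 ← row2 − (10)·row0  ⇒  L[2][0]=10, U row2=(0, 7, 1, 5)
  row3 ← row3 − (9)·row0  ⇒  L[3][0]=9, U row3=(0, 5, 11, 5)
Step 2: pivot at (1,1) is 1.
  row2 ← row2 − (7)·row1  ⇒  L[2][1]=7, U row2=(0, 0, 2, 4)
  row3 ← row3 − (5)·row1  ⇒  L[3][1]=5, U row3=(0, 0, 8, 8)
Step 3: pivot at (2,2) is 2.
  row3 ← row3 − (4)·row2  ⇒  L[3][2]=4, U row3=(0, 0, 0, 5)

L[2][1] = 7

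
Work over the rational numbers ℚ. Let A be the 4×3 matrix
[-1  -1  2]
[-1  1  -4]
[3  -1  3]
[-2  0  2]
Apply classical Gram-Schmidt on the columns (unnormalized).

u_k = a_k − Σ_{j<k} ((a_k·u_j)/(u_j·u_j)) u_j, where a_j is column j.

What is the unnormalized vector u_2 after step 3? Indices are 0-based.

Step 1: u_0 = a_0 = (-1, -1, 3, -2).
Step 2: u_1 = a_1 − (-1/5)·u_0 = (-6/5, 4/5, -2/5, -2/5).
Step 3: u_2 = a_2 − (7/15)·u_0 − (-19/6)·u_1 = (-4/3, -1, 1/3, 5/3).

u_2 = (-4/3, -1, 1/3, 5/3)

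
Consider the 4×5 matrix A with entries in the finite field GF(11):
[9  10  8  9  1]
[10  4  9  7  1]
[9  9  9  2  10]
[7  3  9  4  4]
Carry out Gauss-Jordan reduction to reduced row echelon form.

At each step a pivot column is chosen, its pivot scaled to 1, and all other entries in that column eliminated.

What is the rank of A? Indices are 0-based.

rank = 4

[1] R0 /= 9  ⇒  (1, 6, 7, 1, 5)
     R1 -= 10·R0  ⇒  (0, 10, 5, 8, 6)
     R2 -= 9·R0  ⇒  (0, 10, 1, 4, 9)
     R3 -= 7·R0  ⇒  (0, 5, 4, 8, 2)
[2] R1 /= 10  ⇒  (0, 1, 6, 3, 5)
     R0 -= 6·R1  ⇒  (1, 0, 4, 5, 8)
     R2 -= 10·R1  ⇒  (0, 0, 7, 7, 3)
     R3 -= 5·R1  ⇒  (0, 0, 7, 4, 10)
[3] R2 /= 7  ⇒  (0, 0, 1, 1, 2)
     R0 -= 4·R2  ⇒  (1, 0, 0, 1, 0)
     R1 -= 6·R2  ⇒  (0, 1, 0, 8, 4)
     R3 -= 7·R2  ⇒  (0, 0, 0, 8, 7)
[4] R3 /= 8  ⇒  (0, 0, 0, 1, 5)
     R0 -= 1·R3  ⇒  (1, 0, 0, 0, 6)
     R1 -= 8·R3  ⇒  (0, 1, 0, 0, 8)
     R2 -= 1·R3  ⇒  (0, 0, 1, 0, 8)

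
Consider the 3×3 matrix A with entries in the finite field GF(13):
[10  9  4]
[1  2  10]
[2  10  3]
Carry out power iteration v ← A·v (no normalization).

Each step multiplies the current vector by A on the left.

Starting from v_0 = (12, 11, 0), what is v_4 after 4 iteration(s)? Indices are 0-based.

v_4 = (0, 4, 10)

v_0 = (12, 11, 0).
v_1 = A·v_0 = (11, 8, 4).
v_2 = A·v_1 = (3, 2, 10).
v_3 = A·v_2 = (10, 3, 4).
v_4 = A·v_3 = (0, 4, 10).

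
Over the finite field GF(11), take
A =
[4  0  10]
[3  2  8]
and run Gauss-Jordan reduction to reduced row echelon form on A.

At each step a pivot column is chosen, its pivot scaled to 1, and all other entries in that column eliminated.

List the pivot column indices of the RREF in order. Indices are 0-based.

pivot(0,0)=4: scale R0 → (1, 0, 8)
  clear (1,0): R1 −= (3)R0 → (0, 2, 6)
pivot(1,1)=2: scale R1 → (0, 1, 3)

pivot columns: 0, 1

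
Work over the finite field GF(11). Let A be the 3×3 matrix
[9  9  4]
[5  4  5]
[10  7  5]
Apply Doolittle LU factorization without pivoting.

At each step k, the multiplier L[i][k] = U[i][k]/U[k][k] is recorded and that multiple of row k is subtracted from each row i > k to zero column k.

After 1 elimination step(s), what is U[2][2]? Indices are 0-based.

Step 1: pivot at (0,0) is 9.
  row1 ← row1 − (3)·row0  ⇒  L[1][0]=3, U row1=(0, 10, 4)
  row2 ← row2 − (6)·row0  ⇒  L[2][0]=6, U row2=(0, 8, 3)

U[2][2] = 3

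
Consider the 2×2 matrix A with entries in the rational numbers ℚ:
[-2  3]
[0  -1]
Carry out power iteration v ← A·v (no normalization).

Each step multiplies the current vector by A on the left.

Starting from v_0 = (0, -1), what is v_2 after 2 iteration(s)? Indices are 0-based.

v_0 = (0, -1).
v_1 = A·v_0 = (-3, 1).
v_2 = A·v_1 = (9, -1).

v_2 = (9, -1)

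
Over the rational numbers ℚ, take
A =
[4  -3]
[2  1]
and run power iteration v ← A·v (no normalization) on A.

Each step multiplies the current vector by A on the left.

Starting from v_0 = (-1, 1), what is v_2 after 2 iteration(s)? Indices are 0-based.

v_0 = (-1, 1).
v_1 = A·v_0 = (-7, -1).
v_2 = A·v_1 = (-25, -15).

v_2 = (-25, -15)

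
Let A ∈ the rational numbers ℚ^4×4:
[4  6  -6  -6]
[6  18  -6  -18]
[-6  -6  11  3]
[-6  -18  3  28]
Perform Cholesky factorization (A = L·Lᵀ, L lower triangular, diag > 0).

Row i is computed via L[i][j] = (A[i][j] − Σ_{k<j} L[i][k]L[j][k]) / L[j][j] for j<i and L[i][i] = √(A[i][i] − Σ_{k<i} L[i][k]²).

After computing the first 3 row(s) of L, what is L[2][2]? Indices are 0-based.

Step 1: L[0][0] = √(4) = 2.
  L[1][0] = (6) / L[0][0] = 3.
Step 2: L[1][1] = √(9) = 3.
  L[2][0] = (-6) / L[0][0] = -3.
  L[2][1] = (3) / L[1][1] = 1.
Step 3: L[2][2] = √(1) = 1.

L[2][2] = 1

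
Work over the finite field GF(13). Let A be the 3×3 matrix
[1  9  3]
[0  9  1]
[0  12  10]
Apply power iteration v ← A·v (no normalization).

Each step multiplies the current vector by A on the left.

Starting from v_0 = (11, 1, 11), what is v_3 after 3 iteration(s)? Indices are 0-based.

v_0 = (11, 1, 11).
v_1 = A·v_0 = (1, 7, 5).
v_2 = A·v_1 = (1, 3, 4).
v_3 = A·v_2 = (1, 5, 11).

v_3 = (1, 5, 11)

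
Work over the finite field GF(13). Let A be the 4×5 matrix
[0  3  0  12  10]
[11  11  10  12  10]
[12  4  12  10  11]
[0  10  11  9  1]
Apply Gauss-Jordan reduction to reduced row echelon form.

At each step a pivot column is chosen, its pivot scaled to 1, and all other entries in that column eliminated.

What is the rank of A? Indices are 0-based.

rank = 4

[1] R0 <-> R1
[1] R0 /= 11  ⇒  (1, 1, 8, 7, 8)
     R2 -= 12·R0  ⇒  (0, 5, 7, 4, 6)
[2] R1 /= 3  ⇒  (0, 1, 0, 4, 12)
     R0 -= 1·R1  ⇒  (1, 0, 8, 3, 9)
     R2 -= 5·R1  ⇒  (0, 0, 7, 10, 11)
     R3 -= 10·R1  ⇒  (0, 0, 11, 8, 11)
[3] R2 /= 7  ⇒  (0, 0, 1, 7, 9)
     R0 -= 8·R2  ⇒  (1, 0, 0, 12, 2)
     R3 -= 11·R2  ⇒  (0, 0, 0, 9, 3)
[4] R3 /= 9  ⇒  (0, 0, 0, 1, 9)
     R0 -= 12·R3  ⇒  (1, 0, 0, 0, 11)
     R1 -= 4·R3  ⇒  (0, 1, 0, 0, 2)
     R2 -= 7·R3  ⇒  (0, 0, 1, 0, 11)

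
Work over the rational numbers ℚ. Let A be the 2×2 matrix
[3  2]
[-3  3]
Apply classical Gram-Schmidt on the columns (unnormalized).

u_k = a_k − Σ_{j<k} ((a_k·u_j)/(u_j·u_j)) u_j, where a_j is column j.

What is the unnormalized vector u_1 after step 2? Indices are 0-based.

Step 1: u_0 = a_0 = (3, -3).
Step 2: u_1 = a_1 − (-1/6)·u_0 = (5/2, 5/2).

u_1 = (5/2, 5/2)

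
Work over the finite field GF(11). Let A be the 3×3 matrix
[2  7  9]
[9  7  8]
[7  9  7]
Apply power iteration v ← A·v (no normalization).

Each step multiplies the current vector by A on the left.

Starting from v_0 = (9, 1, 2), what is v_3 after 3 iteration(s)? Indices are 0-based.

v_0 = (9, 1, 2).
v_1 = A·v_0 = (10, 5, 9).
v_2 = A·v_1 = (4, 10, 2).
v_3 = A·v_2 = (8, 1, 0).

v_3 = (8, 1, 0)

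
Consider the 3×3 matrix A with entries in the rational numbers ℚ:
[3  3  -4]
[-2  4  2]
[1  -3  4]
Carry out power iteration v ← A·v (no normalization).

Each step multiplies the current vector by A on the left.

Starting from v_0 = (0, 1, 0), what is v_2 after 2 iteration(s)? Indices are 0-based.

v_0 = (0, 1, 0).
v_1 = A·v_0 = (3, 4, -3).
v_2 = A·v_1 = (33, 4, -21).

v_2 = (33, 4, -21)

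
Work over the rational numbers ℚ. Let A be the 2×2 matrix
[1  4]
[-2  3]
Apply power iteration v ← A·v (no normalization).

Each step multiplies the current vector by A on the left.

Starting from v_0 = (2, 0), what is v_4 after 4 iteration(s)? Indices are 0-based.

v_0 = (2, 0).
v_1 = A·v_0 = (2, -4).
v_2 = A·v_1 = (-14, -16).
v_3 = A·v_2 = (-78, -20).
v_4 = A·v_3 = (-158, 96).

v_4 = (-158, 96)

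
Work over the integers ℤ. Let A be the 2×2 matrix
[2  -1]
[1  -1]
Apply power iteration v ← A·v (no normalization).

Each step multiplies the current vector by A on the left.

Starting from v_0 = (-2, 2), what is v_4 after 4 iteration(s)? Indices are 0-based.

v_4 = (-22, -8)

v_0 = (-2, 2).
v_1 = A·v_0 = (-6, -4).
v_2 = A·v_1 = (-8, -2).
v_3 = A·v_2 = (-14, -6).
v_4 = A·v_3 = (-22, -8).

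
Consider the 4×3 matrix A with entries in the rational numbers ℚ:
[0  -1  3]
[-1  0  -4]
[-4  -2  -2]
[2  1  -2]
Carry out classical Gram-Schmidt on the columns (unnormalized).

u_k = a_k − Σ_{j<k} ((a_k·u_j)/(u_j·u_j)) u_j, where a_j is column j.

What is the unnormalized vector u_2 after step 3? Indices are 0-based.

u_2 = (-23/26, -23/13, -11/13, -67/26)

Step 1: u_0 = a_0 = (0, -1, -4, 2).
Step 2: u_1 = a_1 − (10/21)·u_0 = (-1, 10/21, -2/21, 1/21).
Step 3: u_2 = a_2 − (8/21)·u_0 − (-101/26)·u_1 = (-23/26, -23/13, -11/13, -67/26).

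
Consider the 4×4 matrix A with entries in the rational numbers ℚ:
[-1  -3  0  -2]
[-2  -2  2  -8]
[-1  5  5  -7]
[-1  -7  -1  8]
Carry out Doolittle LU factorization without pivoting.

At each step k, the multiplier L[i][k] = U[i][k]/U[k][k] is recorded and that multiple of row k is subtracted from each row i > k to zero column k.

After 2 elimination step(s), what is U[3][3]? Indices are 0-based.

U[3][3] = 6

[col 0] pivot -1
  R1 -= 2*R0 → (0, 4, 2, -4)  (L[1][0] := 2)
  R2 -= 1*R0 → (0, 8, 5, -5)  (L[2][0] := 1)
  R3 -= 1*R0 → (0, -4, -1, 10)  (L[3][0] := 1)
[col 1] pivot 4
  R2 -= 2*R1 → (0, 0, 1, 3)  (L[2][1] := 2)
  R3 -= -1*R1 → (0, 0, 1, 6)  (L[3][1] := -1)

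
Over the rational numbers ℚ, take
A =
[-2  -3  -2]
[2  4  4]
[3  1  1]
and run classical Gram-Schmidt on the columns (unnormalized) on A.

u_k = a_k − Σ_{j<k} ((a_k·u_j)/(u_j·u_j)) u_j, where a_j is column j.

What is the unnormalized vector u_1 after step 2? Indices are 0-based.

Step 1: u_0 = a_0 = (-2, 2, 3).
Step 2: u_1 = a_1 − (1)·u_0 = (-1, 2, -2).

u_1 = (-1, 2, -2)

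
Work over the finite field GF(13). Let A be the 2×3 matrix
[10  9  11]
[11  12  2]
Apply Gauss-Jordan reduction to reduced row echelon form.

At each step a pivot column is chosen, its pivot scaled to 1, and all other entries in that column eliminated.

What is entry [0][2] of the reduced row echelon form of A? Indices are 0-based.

step 1: normalize row 0 (÷10) = (1, 10, 5)
  row 1: subtract 11×row0 = (0, 6, 12)
step 2: normalize row 1 (÷6) = (0, 1, 2)
  row 0: subtract 10×row1 = (1, 0, 11)

M[0][2] = 11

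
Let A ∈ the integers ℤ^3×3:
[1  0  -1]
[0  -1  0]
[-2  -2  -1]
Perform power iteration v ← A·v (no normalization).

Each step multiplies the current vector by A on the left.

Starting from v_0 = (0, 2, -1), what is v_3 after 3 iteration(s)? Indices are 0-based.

v_0 = (0, 2, -1).
v_1 = A·v_0 = (1, -2, -3).
v_2 = A·v_1 = (4, 2, 5).
v_3 = A·v_2 = (-1, -2, -17).

v_3 = (-1, -2, -17)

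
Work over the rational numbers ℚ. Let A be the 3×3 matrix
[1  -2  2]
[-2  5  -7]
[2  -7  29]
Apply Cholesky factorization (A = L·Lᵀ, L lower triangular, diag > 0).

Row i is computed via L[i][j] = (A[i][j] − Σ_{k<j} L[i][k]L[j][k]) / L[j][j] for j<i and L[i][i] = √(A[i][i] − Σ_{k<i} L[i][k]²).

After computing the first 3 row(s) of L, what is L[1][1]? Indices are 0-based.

L[1][1] = 1

Step 1: L[0][0] = √(1) = 1.
  L[1][0] = (-2) / L[0][0] = -2.
Step 2: L[1][1] = √(1) = 1.
  L[2][0] = (2) / L[0][0] = 2.
  L[2][1] = (-3) / L[1][1] = -3.
Step 3: L[2][2] = √(16) = 4.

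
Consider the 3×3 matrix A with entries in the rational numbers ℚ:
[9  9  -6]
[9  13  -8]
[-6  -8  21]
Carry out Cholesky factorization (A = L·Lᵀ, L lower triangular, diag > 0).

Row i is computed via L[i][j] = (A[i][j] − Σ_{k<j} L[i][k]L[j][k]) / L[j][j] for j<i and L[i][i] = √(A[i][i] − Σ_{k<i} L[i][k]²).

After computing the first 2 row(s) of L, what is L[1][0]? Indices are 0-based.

Step 1: L[0][0] = √(9) = 3.
  L[1][0] = (9) / L[0][0] = 3.
Step 2: L[1][1] = √(4) = 2.

L[1][0] = 3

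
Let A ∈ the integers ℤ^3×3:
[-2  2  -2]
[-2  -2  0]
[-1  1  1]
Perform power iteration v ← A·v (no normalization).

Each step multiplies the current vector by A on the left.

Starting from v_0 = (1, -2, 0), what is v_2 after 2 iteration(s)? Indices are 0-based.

v_0 = (1, -2, 0).
v_1 = A·v_0 = (-6, 2, -3).
v_2 = A·v_1 = (22, 8, 5).

v_2 = (22, 8, 5)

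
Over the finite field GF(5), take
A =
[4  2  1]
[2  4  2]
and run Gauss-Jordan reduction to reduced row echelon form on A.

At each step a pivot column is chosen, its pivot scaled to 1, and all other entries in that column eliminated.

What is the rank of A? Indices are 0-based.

pivot(0,0)=4: scale R0 → (1, 3, 4)
  clear (1,0): R1 −= (2)R0 → (0, 3, 4)
pivot(1,1)=3: scale R1 → (0, 1, 3)
  clear (0,1): R0 −= (3)R1 → (1, 0, 0)

rank = 2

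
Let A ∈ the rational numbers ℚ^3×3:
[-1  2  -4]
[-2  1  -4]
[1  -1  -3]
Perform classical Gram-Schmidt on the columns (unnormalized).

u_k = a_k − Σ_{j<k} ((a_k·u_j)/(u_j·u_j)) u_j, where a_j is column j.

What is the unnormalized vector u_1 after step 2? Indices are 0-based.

u_1 = (7/6, -2/3, -1/6)

Step 1: u_0 = a_0 = (-1, -2, 1).
Step 2: u_1 = a_1 − (-5/6)·u_0 = (7/6, -2/3, -1/6).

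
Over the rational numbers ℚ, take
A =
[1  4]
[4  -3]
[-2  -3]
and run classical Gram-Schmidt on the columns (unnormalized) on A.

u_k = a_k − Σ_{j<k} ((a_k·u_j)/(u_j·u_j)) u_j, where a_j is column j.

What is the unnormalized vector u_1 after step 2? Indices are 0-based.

u_1 = (86/21, -55/21, -67/21)

Step 1: u_0 = a_0 = (1, 4, -2).
Step 2: u_1 = a_1 − (-2/21)·u_0 = (86/21, -55/21, -67/21).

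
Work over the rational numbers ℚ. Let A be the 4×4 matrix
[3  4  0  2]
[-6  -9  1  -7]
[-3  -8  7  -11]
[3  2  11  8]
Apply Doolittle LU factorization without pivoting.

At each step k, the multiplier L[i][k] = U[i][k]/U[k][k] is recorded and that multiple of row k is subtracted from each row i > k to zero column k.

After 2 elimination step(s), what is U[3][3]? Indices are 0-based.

k=0: U[0][0]=3
  eliminate (1,0): mult=-2, new row 1: (0, -1, 1, -3); set L[1][0]=-2
  eliminate (2,0): mult=-1, new row 2: (0, -4, 7, -9); set L[2][0]=-1
  eliminate (3,0): mult=1, new row 3: (0, -2, 11, 6); set L[3][0]=1
k=1: U[1][1]=-1
  eliminate (2,1): mult=4, new row 2: (0, 0, 3, 3); set L[2][1]=4
  eliminate (3,1): mult=2, new row 3: (0, 0, 9, 12); set L[3][1]=2

U[3][3] = 12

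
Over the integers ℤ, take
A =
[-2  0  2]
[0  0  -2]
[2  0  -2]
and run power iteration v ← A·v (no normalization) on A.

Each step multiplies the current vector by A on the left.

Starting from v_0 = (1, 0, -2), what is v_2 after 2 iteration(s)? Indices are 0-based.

v_0 = (1, 0, -2).
v_1 = A·v_0 = (-6, 4, 6).
v_2 = A·v_1 = (24, -12, -24).

v_2 = (24, -12, -24)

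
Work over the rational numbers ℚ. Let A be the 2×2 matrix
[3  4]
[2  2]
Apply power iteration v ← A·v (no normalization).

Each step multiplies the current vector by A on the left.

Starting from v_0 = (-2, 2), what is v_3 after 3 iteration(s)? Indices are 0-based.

v_0 = (-2, 2).
v_1 = A·v_0 = (2, 0).
v_2 = A·v_1 = (6, 4).
v_3 = A·v_2 = (34, 20).

v_3 = (34, 20)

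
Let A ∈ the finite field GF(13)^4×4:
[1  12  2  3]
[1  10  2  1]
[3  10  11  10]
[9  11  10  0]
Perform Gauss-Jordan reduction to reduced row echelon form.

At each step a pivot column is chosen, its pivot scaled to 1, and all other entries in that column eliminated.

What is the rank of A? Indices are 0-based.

pivot(0,0)=1: scale R0 → (1, 12, 2, 3)
  clear (1,0): R1 −= (1)R0 → (0, 11, 0, 11)
  clear (2,0): R2 −= (3)R0 → (0, 0, 5, 1)
  clear (3,0): R3 −= (9)R0 → (0, 7, 5, 12)
pivot(1,1)=11: scale R1 → (0, 1, 0, 1)
  clear (0,1): R0 −= (12)R1 → (1, 0, 2, 4)
  clear (3,1): R3 −= (7)R1 → (0, 0, 5, 5)
pivot(2,2)=5: scale R2 → (0, 0, 1, 8)
  clear (0,2): R0 −= (2)R2 → (1, 0, 0, 1)
  clear (3,2): R3 −= (5)R2 → (0, 0, 0, 4)
pivot(3,3)=4: scale R3 → (0, 0, 0, 1)
  clear (0,3): R0 −= (1)R3 → (1, 0, 0, 0)
  clear (1,3): R1 −= (1)R3 → (0, 1, 0, 0)
  clear (2,3): R2 −= (8)R3 → (0, 0, 1, 0)

rank = 4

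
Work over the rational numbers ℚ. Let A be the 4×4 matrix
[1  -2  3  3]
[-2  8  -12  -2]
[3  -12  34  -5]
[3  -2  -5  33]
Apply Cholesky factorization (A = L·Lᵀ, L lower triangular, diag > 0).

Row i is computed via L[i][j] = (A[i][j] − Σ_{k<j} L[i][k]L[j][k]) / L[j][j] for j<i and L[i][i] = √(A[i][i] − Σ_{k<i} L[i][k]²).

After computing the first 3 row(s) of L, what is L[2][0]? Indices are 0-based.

L[2][0] = 3

Step 1: L[0][0] = √(1) = 1.
  L[1][0] = (-2) / L[0][0] = -2.
Step 2: L[1][1] = √(4) = 2.
  L[2][0] = (3) / L[0][0] = 3.
  L[2][1] = (-6) / L[1][1] = -3.
Step 3: L[2][2] = √(16) = 4.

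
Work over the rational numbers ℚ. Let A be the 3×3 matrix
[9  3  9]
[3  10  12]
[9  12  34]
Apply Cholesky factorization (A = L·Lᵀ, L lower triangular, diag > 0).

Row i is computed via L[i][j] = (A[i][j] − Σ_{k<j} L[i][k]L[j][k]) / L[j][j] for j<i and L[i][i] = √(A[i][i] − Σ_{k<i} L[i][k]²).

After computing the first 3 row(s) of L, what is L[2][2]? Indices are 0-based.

L[2][2] = 4

Step 1: L[0][0] = √(9) = 3.
  L[1][0] = (3) / L[0][0] = 1.
Step 2: L[1][1] = √(9) = 3.
  L[2][0] = (9) / L[0][0] = 3.
  L[2][1] = (9) / L[1][1] = 3.
Step 3: L[2][2] = √(16) = 4.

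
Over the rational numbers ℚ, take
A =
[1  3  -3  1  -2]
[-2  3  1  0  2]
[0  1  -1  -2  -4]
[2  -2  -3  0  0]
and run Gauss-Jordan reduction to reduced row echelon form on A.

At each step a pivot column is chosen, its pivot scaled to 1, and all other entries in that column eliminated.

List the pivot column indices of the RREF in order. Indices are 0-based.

pivot columns: 0, 1, 2, 3

step 1: normalize row 0 (÷1) = (1, 3, -3, 1, -2)
  row 1: subtract -2×row0 = (0, 9, -5, 2, -2)
  row 3: subtract 2×row0 = (0, -8, 3, -2, 4)
step 2: normalize row 1 (÷9) = (0, 1, -5/9, 2/9, -2/9)
  row 0: subtract 3×row1 = (1, 0, -4/3, 1/3, -4/3)
  row 2: subtract 1×row1 = (0, 0, -4/9, -20/9, -34/9)
  row 3: subtract -8×row1 = (0, 0, -13/9, -2/9, 20/9)
step 3: normalize row 2 (÷-4/9) = (0, 0, 1, 5, 17/2)
  row 0: subtract -4/3×row2 = (1, 0, 0, 7, 10)
  row 1: subtract -5/9×row2 = (0, 1, 0, 3, 9/2)
  row 3: subtract -13/9×row2 = (0, 0, 0, 7, 29/2)
step 4: normalize row 3 (÷7) = (0, 0, 0, 1, 29/14)
  row 0: subtract 7×row3 = (1, 0, 0, 0, -9/2)
  row 1: subtract 3×row3 = (0, 1, 0, 0, -12/7)
  row 2: subtract 5×row3 = (0, 0, 1, 0, -13/7)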